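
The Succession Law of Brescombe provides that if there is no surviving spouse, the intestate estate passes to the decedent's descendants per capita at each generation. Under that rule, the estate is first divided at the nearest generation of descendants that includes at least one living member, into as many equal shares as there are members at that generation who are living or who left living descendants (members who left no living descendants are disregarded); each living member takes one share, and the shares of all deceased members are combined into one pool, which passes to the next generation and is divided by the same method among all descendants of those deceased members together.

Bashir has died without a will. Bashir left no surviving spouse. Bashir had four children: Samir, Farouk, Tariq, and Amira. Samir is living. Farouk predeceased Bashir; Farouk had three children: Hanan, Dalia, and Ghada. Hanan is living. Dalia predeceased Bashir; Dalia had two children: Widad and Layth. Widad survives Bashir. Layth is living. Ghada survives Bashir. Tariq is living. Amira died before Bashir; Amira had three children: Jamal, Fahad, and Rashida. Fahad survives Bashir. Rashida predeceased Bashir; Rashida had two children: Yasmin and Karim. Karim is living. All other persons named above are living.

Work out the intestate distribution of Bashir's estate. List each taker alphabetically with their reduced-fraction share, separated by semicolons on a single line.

There is no surviving spouse, so the entire estate passes to Bashir's descendants per capita at each generation.
At generation 1 (Samir, Farouk, Tariq, Amira) there are 4 shares of (1)/4 = 1/4 each.
Living: Samir and Tariq — each takes 1/4.
Deceased: Farouk and Amira. Their combined 1/2 is pooled and carried to generation 2.
At generation 2 (Hanan, Dalia, Ghada, Jamal, Fahad, Rashida) there are 6 shares of (1/2)/6 = 1/12 each.
Living: Hanan, Ghada, Jamal, and Fahad — each takes 1/12.
Deceased: Dalia and Rashida. Their combined 1/6 is pooled and carried to generation 3.
At generation 3 (Widad, Layth, Yasmin, Karim) there are 4 shares of (1/6)/4 = 1/24 each.
Living: Widad, Layth, Yasmin, and Karim — each takes 1/24.

Fahad 1/12; Ghada 1/12; Hanan 1/12; Jamal 1/12; Karim 1/24; Layth 1/24; Samir 1/4; Tariq 1/4; Widad 1/24; Yasmin 1/24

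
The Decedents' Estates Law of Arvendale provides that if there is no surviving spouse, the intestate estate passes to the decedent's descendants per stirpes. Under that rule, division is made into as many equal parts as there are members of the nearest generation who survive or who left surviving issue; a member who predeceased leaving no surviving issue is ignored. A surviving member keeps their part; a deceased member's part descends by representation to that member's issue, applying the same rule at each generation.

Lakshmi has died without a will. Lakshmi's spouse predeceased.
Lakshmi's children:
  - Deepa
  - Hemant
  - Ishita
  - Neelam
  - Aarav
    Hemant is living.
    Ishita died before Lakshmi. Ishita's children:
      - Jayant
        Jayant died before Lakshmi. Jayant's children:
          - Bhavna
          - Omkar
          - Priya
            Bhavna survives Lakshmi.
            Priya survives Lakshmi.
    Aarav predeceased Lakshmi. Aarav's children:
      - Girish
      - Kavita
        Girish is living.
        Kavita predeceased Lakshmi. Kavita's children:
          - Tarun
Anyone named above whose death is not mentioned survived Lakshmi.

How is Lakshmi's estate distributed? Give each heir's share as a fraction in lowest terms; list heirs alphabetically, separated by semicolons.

There is no surviving spouse, so the entire estate passes to Lakshmi's descendants per stirpes.
The estate is divided into 5 equal shares of 1/5 among Deepa, Hemant, Ishita, Neelam, Aarav.
Deepa is living and takes 1/5.
Hemant is living and takes 1/5.
Ishita predeceased; the 1/5 allotted to Ishita's branch passes to Ishita's issue by representation.
Jayant's line is the sole branch at this level, so the full 1/5 passes to Jayant's issue by representation.
The 1/5 is divided into 3 equal shares of 1/15 among Bhavna, Omkar, Priya.
Bhavna is living and takes 1/15.
Omkar is living and takes 1/15.
Priya is living and takes 1/15.
Neelam is living and takes 1/5.
Aarav predeceased; the 1/5 allotted to Aarav's branch passes to Aarav's issue by representation.
The 1/5 is divided into 2 equal shares of 1/10 among Girish, Kavita.
Girish is living and takes 1/10.
Kavita predeceased; the 1/10 allotted to Kavita's branch passes to Kavita's issue by representation.
Tarun is the sole taker at this level and receives the full 1/10.

Bhavna 1/15; Deepa 1/5; Girish 1/10; Hemant 1/5; Neelam 1/5; Omkar 1/15; Priya 1/15; Tarun 1/10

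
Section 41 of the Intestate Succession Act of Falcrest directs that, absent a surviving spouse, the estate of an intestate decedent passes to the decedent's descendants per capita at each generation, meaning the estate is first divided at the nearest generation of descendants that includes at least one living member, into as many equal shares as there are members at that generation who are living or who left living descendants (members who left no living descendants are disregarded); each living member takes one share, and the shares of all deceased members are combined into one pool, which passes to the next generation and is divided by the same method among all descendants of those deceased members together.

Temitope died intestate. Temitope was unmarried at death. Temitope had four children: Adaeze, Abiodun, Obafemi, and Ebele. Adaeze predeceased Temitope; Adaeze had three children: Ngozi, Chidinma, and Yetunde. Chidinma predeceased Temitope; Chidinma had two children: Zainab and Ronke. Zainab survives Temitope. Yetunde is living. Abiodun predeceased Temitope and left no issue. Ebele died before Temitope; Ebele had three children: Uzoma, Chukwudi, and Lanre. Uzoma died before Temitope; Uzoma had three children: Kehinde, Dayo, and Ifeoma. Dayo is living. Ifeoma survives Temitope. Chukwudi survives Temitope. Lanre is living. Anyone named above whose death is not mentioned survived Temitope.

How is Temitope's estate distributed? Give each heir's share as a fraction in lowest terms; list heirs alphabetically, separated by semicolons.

There is no surviving spouse, so the entire estate passes to Temitope's descendants per capita at each generation.
At generation 1 (Adaeze, Obafemi, Ebele) there are 3 shares of (1)/3 = 1/3 each.
Living: Obafemi — each takes 1/3.
Deceased: Adaeze and Ebele. Their combined 2/3 is pooled and carried to generation 2.
At generation 2 (Ngozi, Chidinma, Yetunde, Uzoma, Chukwudi, Lanre) there are 6 shares of (2/3)/6 = 1/9 each.
Living: Ngozi, Yetunde, Chukwudi, and Lanre — each takes 1/9.
Deceased: Chidinma and Uzoma. Their combined 2/9 is pooled and carried to generation 3.
At generation 3 (Zainab, Ronke, Kehinde, Dayo, Ifeoma) there are 5 shares of (2/9)/5 = 2/45 each.
Living: Zainab, Ronke, Kehinde, Dayo, and Ifeoma — each takes 2/45.

Chukwudi 1/9; Dayo 2/45; Ifeoma 2/45; Kehinde 2/45; Lanre 1/9; Ngozi 1/9; Obafemi 1/3; Ronke 2/45; Yetunde 1/9; Zainab 2/45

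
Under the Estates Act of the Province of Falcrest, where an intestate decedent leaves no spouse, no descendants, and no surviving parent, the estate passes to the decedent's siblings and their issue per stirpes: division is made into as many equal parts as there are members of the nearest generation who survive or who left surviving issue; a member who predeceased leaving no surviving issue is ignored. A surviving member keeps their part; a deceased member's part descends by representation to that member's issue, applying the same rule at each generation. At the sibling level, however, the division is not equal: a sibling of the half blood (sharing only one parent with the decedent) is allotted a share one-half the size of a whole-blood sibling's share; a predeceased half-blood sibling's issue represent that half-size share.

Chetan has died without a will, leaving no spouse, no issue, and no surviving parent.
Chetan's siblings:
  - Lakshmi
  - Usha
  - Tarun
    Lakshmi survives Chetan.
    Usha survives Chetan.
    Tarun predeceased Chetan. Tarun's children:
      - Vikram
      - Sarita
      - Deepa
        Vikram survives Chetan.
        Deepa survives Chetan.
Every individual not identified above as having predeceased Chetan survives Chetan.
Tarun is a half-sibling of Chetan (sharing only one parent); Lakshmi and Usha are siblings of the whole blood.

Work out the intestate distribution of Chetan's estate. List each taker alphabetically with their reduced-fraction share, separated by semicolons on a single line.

Deepa 1/15; Lakshmi 2/5; Sarita 1/15; Usha 2/5; Vikram 1/15

No spouse, descendants, or parent survives, so the estate passes to Chetan's siblings per stirpes.
Half-blood siblings count for one-half the weight of whole-blood siblings at the initial division.
Dividing 1 in proportion to weights (total weight 5/2): Lakshmi (weight 1) → 2/5; Usha (weight 1) → 2/5; Tarun (weight 1/2) → 1/5.
Lakshmi is living and takes 2/5.
Usha is living and takes 2/5.
Tarun predeceased; the 1/5 allotted to Tarun's branch passes to Tarun's issue by representation.
The 1/5 is divided into 3 equal shares of 1/15 among Vikram, Sarita, Deepa.
Vikram is living and takes 1/15.
Sarita is living and takes 1/15.
Deepa is living and takes 1/15.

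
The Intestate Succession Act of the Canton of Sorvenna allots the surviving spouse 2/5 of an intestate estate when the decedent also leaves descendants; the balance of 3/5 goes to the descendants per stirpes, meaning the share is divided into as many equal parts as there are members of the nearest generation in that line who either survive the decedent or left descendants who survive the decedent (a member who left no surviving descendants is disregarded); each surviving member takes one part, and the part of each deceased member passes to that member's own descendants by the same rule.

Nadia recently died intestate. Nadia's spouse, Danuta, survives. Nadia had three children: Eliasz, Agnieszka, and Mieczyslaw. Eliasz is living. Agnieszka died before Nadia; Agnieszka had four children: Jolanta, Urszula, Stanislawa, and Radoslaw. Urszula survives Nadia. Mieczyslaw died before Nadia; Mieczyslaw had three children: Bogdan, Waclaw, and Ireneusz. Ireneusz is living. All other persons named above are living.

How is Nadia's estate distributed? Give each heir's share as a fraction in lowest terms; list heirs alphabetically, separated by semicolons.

Bogdan 1/15; Danuta 2/5; Eliasz 1/5; Ireneusz 1/15; Jolanta 1/20; Radoslaw 1/20; Stanislawa 1/20; Urszula 1/20; Waclaw 1/15

Danuta, as surviving spouse, takes 2/5.
The remaining 3/5 passes to Nadia's descendants per stirpes.
The 3/5 is divided into 3 equal shares of 1/5 among Eliasz, Agnieszka, Mieczyslaw.
Eliasz is living and takes 1/5.
Agnieszka predeceased; the 1/5 allotted to Agnieszka's branch passes to Agnieszka's issue by representation.
The 1/5 is divided into 4 equal shares of 1/20 among Jolanta, Urszula, Stanislawa, Radoslaw.
Jolanta is living and takes 1/20.
Urszula is living and takes 1/20.
Stanislawa is living and takes 1/20.
Radoslaw is living and takes 1/20.
Mieczyslaw predeceased; the 1/5 allotted to Mieczyslaw's branch passes to Mieczyslaw's issue by representation.
The 1/5 is divided into 3 equal shares of 1/15 among Bogdan, Waclaw, Ireneusz.
Bogdan is living and takes 1/15.
Waclaw is living and takes 1/15.
Ireneusz is living and takes 1/15.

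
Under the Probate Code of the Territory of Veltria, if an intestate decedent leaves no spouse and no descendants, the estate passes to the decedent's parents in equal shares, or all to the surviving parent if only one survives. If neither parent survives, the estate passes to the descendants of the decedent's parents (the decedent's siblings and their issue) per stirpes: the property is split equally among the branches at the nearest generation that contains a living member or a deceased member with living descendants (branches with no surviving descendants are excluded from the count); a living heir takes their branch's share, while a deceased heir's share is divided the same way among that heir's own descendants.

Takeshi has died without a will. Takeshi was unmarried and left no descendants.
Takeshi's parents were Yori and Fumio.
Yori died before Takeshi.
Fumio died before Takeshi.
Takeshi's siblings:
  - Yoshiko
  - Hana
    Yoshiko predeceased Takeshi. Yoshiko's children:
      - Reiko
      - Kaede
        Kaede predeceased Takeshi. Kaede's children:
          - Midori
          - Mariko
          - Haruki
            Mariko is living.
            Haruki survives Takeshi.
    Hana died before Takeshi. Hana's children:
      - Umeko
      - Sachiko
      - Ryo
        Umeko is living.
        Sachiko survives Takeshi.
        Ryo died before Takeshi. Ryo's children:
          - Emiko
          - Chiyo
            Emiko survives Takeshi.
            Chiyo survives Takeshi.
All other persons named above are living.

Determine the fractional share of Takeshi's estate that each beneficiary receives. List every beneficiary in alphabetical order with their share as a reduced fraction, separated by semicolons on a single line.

Chiyo 1/12; Emiko 1/12; Haruki 1/12; Mariko 1/12; Midori 1/12; Reiko 1/4; Sachiko 1/6; Umeko 1/6

Neither parent survives and there are no descendants, so the estate passes to Takeshi's siblings and their issue per stirpes.
The estate is divided into 2 equal shares of 1/2 among Yoshiko, Hana.
Yoshiko predeceased; the 1/2 allotted to Yoshiko's branch passes to Yoshiko's issue by representation.
The 1/2 is divided into 2 equal shares of 1/4 among Reiko, Kaede.
Reiko is living and takes 1/4.
Kaede predeceased; the 1/4 allotted to Kaede's branch passes to Kaede's issue by representation.
The 1/4 is divided into 3 equal shares of 1/12 among Midori, Mariko, Haruki.
Midori is living and takes 1/12.
Mariko is living and takes 1/12.
Haruki is living and takes 1/12.
Hana predeceased; the 1/2 allotted to Hana's branch passes to Hana's issue by representation.
The 1/2 is divided into 3 equal shares of 1/6 among Umeko, Sachiko, Ryo.
Umeko is living and takes 1/6.
Sachiko is living and takes 1/6.
Ryo predeceased; the 1/6 allotted to Ryo's branch passes to Ryo's issue by representation.
The 1/6 is divided into 2 equal shares of 1/12 among Emiko, Chiyo.
Emiko is living and takes 1/12.
Chiyo is living and takes 1/12.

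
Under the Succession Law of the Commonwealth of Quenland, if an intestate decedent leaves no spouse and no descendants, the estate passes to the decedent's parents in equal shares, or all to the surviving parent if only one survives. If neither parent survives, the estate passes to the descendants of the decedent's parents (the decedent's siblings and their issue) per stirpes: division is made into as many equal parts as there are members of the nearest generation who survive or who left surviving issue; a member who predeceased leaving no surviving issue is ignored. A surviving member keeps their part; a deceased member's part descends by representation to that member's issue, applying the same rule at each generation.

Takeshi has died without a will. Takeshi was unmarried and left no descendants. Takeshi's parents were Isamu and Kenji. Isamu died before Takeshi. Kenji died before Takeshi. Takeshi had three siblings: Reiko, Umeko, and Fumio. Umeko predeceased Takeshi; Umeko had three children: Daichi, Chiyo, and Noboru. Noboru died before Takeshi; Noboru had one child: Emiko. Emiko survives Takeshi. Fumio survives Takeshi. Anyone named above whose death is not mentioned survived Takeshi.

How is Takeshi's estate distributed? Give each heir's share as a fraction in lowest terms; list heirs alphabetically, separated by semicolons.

Chiyo 1/9; Daichi 1/9; Emiko 1/9; Fumio 1/3; Reiko 1/3

Neither parent survives and there are no descendants, so the estate passes to Takeshi's siblings and their issue per stirpes.
The estate is divided into 3 equal shares of 1/3 among Reiko, Umeko, Fumio.
Reiko is living and takes 1/3.
Umeko predeceased; the 1/3 allotted to Umeko's branch passes to Umeko's issue by representation.
The 1/3 is divided into 3 equal shares of 1/9 among Daichi, Chiyo, Noboru.
Daichi is living and takes 1/9.
Chiyo is living and takes 1/9.
Noboru predeceased; the 1/9 allotted to Noboru's branch passes to Noboru's issue by representation.
Emiko is the sole taker at this level and receives the full 1/9.
Fumio is living and takes 1/3.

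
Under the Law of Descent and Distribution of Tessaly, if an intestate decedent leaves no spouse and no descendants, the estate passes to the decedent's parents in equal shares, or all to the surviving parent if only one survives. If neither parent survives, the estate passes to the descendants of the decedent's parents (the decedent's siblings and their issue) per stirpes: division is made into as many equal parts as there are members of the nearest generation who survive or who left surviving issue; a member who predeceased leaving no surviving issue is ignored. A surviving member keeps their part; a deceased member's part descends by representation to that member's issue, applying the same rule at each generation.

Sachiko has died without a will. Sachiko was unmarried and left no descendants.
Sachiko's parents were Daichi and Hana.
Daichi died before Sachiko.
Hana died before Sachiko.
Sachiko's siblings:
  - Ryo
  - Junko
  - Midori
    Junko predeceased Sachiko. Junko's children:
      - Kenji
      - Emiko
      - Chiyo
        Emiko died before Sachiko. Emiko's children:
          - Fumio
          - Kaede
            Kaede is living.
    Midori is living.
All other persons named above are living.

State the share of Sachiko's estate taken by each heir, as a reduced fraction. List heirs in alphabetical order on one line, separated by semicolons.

Chiyo 1/9; Fumio 1/18; Kaede 1/18; Kenji 1/9; Midori 1/3; Ryo 1/3

Neither parent survives and there are no descendants, so the estate passes to Sachiko's siblings and their issue per stirpes.
The estate is divided into 3 equal shares of 1/3 among Ryo, Junko, Midori.
Ryo is living and takes 1/3.
Junko predeceased; the 1/3 allotted to Junko's branch passes to Junko's issue by representation.
The 1/3 is divided into 3 equal shares of 1/9 among Kenji, Emiko, Chiyo.
Kenji is living and takes 1/9.
Emiko predeceased; the 1/9 allotted to Emiko's branch passes to Emiko's issue by representation.
The 1/9 is divided into 2 equal shares of 1/18 among Fumio, Kaede.
Fumio is living and takes 1/18.
Kaede is living and takes 1/18.
Chiyo is living and takes 1/9.
Midori is living and takes 1/3.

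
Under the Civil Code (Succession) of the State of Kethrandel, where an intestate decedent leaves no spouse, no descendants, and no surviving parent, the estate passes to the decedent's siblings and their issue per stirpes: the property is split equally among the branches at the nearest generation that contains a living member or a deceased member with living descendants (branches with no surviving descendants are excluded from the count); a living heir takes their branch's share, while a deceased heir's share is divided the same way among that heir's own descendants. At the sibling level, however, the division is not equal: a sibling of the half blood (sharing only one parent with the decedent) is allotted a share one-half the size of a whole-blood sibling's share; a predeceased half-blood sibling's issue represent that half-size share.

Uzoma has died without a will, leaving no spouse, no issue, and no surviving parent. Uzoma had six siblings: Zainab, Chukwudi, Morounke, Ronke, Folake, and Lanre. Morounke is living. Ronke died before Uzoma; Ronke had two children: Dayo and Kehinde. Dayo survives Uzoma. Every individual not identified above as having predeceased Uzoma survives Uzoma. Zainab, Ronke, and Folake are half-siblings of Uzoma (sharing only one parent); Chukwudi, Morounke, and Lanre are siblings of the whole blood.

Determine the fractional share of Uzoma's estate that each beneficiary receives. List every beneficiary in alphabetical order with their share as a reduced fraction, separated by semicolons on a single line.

No spouse, descendants, or parent survives, so the estate passes to Uzoma's siblings per stirpes.
Half-blood siblings count for one-half the weight of whole-blood siblings at the initial division.
Dividing 1 in proportion to weights (total weight 9/2): Zainab (weight 1/2) → 1/9; Chukwudi (weight 1) → 2/9; Morounke (weight 1) → 2/9; Ronke (weight 1/2) → 1/9; Folake (weight 1/2) → 1/9; Lanre (weight 1) → 2/9.
Zainab is living and takes 1/9.
Chukwudi is living and takes 2/9.
Morounke is living and takes 2/9.
Ronke predeceased; the 1/9 allotted to Ronke's branch passes to Ronke's issue by representation.
The 1/9 is divided into 2 equal shares of 1/18 among Dayo, Kehinde.
Dayo is living and takes 1/18.
Kehinde is living and takes 1/18.
Folake is living and takes 1/9.
Lanre is living and takes 2/9.

Chukwudi 2/9; Dayo 1/18; Folake 1/9; Kehinde 1/18; Lanre 2/9; Morounke 2/9; Zainab 1/9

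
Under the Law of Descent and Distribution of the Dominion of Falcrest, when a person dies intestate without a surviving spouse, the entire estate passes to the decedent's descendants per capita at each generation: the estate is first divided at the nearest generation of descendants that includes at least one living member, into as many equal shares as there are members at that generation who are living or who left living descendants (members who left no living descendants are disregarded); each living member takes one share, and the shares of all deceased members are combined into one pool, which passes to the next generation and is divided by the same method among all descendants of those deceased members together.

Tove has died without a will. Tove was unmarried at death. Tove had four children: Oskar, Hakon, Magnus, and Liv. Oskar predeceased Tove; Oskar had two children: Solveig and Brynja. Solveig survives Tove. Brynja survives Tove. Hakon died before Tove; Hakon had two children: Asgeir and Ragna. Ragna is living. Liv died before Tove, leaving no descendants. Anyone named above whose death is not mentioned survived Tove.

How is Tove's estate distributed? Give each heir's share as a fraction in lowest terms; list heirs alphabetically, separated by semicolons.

There is no surviving spouse, so the entire estate passes to Tove's descendants per capita at each generation.
At generation 1 (Oskar, Hakon, Magnus) there are 3 shares of (1)/3 = 1/3 each.
Living: Magnus — each takes 1/3.
Deceased: Oskar and Hakon. Their combined 2/3 is pooled and carried to generation 2.
At generation 2 (Solveig, Brynja, Asgeir, Ragna) there are 4 shares of (2/3)/4 = 1/6 each.
Living: Solveig, Brynja, Asgeir, and Ragna — each takes 1/6.

Asgeir 1/6; Brynja 1/6; Magnus 1/3; Ragna 1/6; Solveig 1/6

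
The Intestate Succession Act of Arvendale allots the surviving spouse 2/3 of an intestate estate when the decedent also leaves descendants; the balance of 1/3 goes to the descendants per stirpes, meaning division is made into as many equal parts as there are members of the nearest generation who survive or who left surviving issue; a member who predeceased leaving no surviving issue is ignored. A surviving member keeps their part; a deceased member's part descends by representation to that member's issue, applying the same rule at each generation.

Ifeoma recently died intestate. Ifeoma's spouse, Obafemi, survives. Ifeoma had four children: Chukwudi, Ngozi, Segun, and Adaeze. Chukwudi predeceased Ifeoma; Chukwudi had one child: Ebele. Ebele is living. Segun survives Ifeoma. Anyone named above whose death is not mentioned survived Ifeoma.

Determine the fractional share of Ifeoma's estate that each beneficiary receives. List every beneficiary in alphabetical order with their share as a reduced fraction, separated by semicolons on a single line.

Adaeze 1/12; Ebele 1/12; Ngozi 1/12; Obafemi 2/3; Segun 1/12

Obafemi, as surviving spouse, takes 2/3.
The remaining 1/3 passes to Ifeoma's descendants per stirpes.
The 1/3 is divided into 4 equal shares of 1/12 among Chukwudi, Ngozi, Segun, Adaeze.
Chukwudi predeceased; the 1/12 allotted to Chukwudi's branch passes to Chukwudi's issue by representation.
Ebele is the sole taker at this level and receives the full 1/12.
Ngozi is living and takes 1/12.
Segun is living and takes 1/12.
Adaeze is living and takes 1/12.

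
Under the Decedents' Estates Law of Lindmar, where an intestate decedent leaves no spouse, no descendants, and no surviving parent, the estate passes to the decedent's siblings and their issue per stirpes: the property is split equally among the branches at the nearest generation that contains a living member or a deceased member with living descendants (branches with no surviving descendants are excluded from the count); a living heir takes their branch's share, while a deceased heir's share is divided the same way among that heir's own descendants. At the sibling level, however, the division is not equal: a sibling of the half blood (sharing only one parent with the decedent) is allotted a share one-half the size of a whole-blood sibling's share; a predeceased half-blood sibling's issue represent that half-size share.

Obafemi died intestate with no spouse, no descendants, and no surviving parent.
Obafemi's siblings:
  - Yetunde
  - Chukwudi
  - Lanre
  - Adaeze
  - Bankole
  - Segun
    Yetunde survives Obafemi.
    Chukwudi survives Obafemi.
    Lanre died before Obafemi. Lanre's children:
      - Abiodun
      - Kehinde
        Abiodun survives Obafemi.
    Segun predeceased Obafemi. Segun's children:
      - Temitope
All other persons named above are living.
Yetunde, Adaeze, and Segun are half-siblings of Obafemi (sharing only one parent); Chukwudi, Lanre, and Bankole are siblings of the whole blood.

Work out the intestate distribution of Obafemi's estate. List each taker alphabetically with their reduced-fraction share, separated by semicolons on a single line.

No spouse, descendants, or parent survives, so the estate passes to Obafemi's siblings per stirpes.
Half-blood siblings count for one-half the weight of whole-blood siblings at the initial division.
Dividing 1 in proportion to weights (total weight 9/2): Yetunde (weight 1/2) → 1/9; Chukwudi (weight 1) → 2/9; Lanre (weight 1) → 2/9; Adaeze (weight 1/2) → 1/9; Bankole (weight 1) → 2/9; Segun (weight 1/2) → 1/9.
Yetunde is living and takes 1/9.
Chukwudi is living and takes 2/9.
Lanre predeceased; the 2/9 allotted to Lanre's branch passes to Lanre's issue by representation.
The 2/9 is divided into 2 equal shares of 1/9 among Abiodun, Kehinde.
Abiodun is living and takes 1/9.
Kehinde is living and takes 1/9.
Adaeze is living and takes 1/9.
Bankole is living and takes 2/9.
Segun predeceased; the 1/9 allotted to Segun's branch passes to Segun's issue by representation.
Temitope is the sole taker at this level and receives the full 1/9.

Abiodun 1/9; Adaeze 1/9; Bankole 2/9; Chukwudi 2/9; Kehinde 1/9; Temitope 1/9; Yetunde 1/9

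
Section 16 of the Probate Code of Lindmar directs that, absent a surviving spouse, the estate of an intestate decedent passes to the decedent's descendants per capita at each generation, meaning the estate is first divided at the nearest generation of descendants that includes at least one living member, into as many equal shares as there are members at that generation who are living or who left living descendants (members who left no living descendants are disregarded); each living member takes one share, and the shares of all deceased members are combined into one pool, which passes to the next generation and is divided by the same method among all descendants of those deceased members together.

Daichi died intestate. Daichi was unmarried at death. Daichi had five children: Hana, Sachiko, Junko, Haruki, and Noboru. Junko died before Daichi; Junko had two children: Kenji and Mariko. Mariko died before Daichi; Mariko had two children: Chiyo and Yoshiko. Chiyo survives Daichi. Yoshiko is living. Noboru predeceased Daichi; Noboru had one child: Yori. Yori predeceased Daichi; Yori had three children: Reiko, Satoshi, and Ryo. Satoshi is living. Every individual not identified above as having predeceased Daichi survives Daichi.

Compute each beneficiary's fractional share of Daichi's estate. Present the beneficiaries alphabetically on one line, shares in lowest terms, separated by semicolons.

Chiyo 4/75; Hana 1/5; Haruki 1/5; Kenji 2/15; Reiko 4/75; Ryo 4/75; Sachiko 1/5; Satoshi 4/75; Yoshiko 4/75

There is no surviving spouse, so the entire estate passes to Daichi's descendants per capita at each generation.
At generation 1 (Hana, Sachiko, Junko, Haruki, Noboru) there are 5 shares of (1)/5 = 1/5 each.
Living: Hana, Sachiko, and Haruki — each takes 1/5.
Deceased: Junko and Noboru. Their combined 2/5 is pooled and carried to generation 2.
At generation 2 (Kenji, Mariko, Yori) there are 3 shares of (2/5)/3 = 2/15 each.
Living: Kenji — each takes 2/15.
Deceased: Mariko and Yori. Their combined 4/15 is pooled and carried to generation 3.
At generation 3 (Chiyo, Yoshiko, Reiko, Satoshi, Ryo) there are 5 shares of (4/15)/5 = 4/75 each.
Living: Chiyo, Yoshiko, Reiko, Satoshi, and Ryo — each takes 4/75.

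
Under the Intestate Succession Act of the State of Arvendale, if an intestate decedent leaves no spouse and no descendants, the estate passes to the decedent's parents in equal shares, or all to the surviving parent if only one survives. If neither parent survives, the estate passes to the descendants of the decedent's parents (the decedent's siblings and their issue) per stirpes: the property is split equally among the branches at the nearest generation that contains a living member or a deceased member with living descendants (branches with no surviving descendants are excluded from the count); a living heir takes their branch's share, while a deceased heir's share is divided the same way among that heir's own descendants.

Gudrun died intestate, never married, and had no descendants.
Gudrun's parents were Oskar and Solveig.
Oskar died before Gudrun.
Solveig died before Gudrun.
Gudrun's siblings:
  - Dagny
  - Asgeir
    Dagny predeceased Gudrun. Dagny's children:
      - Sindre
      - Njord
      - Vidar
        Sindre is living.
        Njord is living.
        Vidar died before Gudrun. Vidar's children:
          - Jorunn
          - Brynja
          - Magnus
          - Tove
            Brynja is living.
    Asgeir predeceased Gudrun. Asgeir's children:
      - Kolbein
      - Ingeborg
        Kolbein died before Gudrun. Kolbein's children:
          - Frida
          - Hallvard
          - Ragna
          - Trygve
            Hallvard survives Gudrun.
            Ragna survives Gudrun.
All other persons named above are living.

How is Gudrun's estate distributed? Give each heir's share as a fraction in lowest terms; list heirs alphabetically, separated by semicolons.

Neither parent survives and there are no descendants, so the estate passes to Gudrun's siblings and their issue per stirpes.
The estate is divided into 2 equal shares of 1/2 among Dagny, Asgeir.
Dagny predeceased; the 1/2 allotted to Dagny's branch passes to Dagny's issue by representation.
The 1/2 is divided into 3 equal shares of 1/6 among Sindre, Njord, Vidar.
Sindre is living and takes 1/6.
Njord is living and takes 1/6.
Vidar predeceased; the 1/6 allotted to Vidar's branch passes to Vidar's issue by representation.
The 1/6 is divided into 4 equal shares of 1/24 among Jorunn, Brynja, Magnus, Tove.
Jorunn is living and takes 1/24.
Brynja is living and takes 1/24.
Magnus is living and takes 1/24.
Tove is living and takes 1/24.
Asgeir predeceased; the 1/2 allotted to Asgeir's branch passes to Asgeir's issue by representation.
The 1/2 is divided into 2 equal shares of 1/4 among Kolbein, Ingeborg.
Kolbein predeceased; the 1/4 allotted to Kolbein's branch passes to Kolbein's issue by representation.
The 1/4 is divided into 4 equal shares of 1/16 among Frida, Hallvard, Ragna, Trygve.
Frida is living and takes 1/16.
Hallvard is living and takes 1/16.
Ragna is living and takes 1/16.
Trygve is living and takes 1/16.
Ingeborg is living and takes 1/4.

Brynja 1/24; Frida 1/16; Hallvard 1/16; Ingeborg 1/4; Jorunn 1/24; Magnus 1/24; Njord 1/6; Ragna 1/16; Sindre 1/6; Tove 1/24; Trygve 1/16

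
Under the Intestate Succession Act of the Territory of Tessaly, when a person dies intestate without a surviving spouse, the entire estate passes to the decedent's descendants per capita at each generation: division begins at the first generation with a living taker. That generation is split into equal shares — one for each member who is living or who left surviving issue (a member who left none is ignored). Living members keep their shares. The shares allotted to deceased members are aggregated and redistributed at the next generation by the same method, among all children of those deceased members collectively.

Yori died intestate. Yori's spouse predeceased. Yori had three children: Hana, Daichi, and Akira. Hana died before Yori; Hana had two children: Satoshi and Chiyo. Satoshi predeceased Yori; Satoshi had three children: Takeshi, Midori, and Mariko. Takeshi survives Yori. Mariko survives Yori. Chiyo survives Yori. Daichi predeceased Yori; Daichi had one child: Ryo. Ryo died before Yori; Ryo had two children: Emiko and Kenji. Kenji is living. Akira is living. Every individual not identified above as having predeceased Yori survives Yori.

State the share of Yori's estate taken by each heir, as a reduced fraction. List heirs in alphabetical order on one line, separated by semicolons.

There is no surviving spouse, so the entire estate passes to Yori's descendants per capita at each generation.
At generation 1 (Hana, Daichi, Akira) there are 3 shares of (1)/3 = 1/3 each.
Living: Akira — each takes 1/3.
Deceased: Hana and Daichi. Their combined 2/3 is pooled and carried to generation 2.
At generation 2 (Satoshi, Chiyo, Ryo) there are 3 shares of (2/3)/3 = 2/9 each.
Living: Chiyo — each takes 2/9.
Deceased: Satoshi and Ryo. Their combined 4/9 is pooled and carried to generation 3.
At generation 3 (Takeshi, Midori, Mariko, Emiko, Kenji) there are 5 shares of (4/9)/5 = 4/45 each.
Living: Takeshi, Midori, Mariko, Emiko, and Kenji — each takes 4/45.

Akira 1/3; Chiyo 2/9; Emiko 4/45; Kenji 4/45; Mariko 4/45; Midori 4/45; Takeshi 4/45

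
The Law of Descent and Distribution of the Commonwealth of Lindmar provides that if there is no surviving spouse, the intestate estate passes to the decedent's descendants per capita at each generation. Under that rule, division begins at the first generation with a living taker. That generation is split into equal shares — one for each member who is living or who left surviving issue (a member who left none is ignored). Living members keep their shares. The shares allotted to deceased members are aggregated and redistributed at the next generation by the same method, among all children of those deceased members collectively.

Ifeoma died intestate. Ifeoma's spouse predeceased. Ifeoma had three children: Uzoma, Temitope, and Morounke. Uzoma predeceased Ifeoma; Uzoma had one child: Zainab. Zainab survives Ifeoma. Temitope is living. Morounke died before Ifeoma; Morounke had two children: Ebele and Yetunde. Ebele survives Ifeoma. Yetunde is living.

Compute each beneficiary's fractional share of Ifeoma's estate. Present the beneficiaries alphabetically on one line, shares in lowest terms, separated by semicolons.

There is no surviving spouse, so the entire estate passes to Ifeoma's descendants per capita at each generation.
At generation 1 (Uzoma, Temitope, Morounke) there are 3 shares of (1)/3 = 1/3 each.
Living: Temitope — each takes 1/3.
Deceased: Uzoma and Morounke. Their combined 2/3 is pooled and carried to generation 2.
At generation 2 (Zainab, Ebele, Yetunde) there are 3 shares of (2/3)/3 = 2/9 each.
Living: Zainab, Ebele, and Yetunde — each takes 2/9.

Ebele 2/9; Temitope 1/3; Yetunde 2/9; Zainab 2/9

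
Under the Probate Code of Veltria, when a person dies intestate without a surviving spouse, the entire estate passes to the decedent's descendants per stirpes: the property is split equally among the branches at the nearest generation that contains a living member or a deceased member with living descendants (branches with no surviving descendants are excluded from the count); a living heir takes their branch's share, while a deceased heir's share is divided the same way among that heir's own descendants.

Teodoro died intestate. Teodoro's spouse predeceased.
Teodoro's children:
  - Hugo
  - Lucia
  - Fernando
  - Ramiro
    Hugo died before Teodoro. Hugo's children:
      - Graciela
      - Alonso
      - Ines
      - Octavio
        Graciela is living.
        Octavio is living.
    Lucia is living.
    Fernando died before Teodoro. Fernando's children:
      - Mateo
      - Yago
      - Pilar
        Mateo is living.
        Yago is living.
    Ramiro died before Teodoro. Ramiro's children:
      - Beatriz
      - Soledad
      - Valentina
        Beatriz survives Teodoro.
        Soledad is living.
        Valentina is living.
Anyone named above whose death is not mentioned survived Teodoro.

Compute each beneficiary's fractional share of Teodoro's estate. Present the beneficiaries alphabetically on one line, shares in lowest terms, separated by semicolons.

Alonso 1/16; Beatriz 1/12; Graciela 1/16; Ines 1/16; Lucia 1/4; Mateo 1/12; Octavio 1/16; Pilar 1/12; Soledad 1/12; Valentina 1/12; Yago 1/12

There is no surviving spouse, so the entire estate passes to Teodoro's descendants per stirpes.
The estate is divided into 4 equal shares of 1/4 among Hugo, Lucia, Fernando, Ramiro.
Hugo predeceased; the 1/4 allotted to Hugo's branch passes to Hugo's issue by representation.
The 1/4 is divided into 4 equal shares of 1/16 among Graciela, Alonso, Ines, Octavio.
Graciela is living and takes 1/16.
Alonso is living and takes 1/16.
Ines is living and takes 1/16.
Octavio is living and takes 1/16.
Lucia is living and takes 1/4.
Fernando predeceased; the 1/4 allotted to Fernando's branch passes to Fernando's issue by representation.
The 1/4 is divided into 3 equal shares of 1/12 among Mateo, Yago, Pilar.
Mateo is living and takes 1/12.
Yago is living and takes 1/12.
Pilar is living and takes 1/12.
Ramiro predeceased; the 1/4 allotted to Ramiro's branch passes to Ramiro's issue by representation.
The 1/4 is divided into 3 equal shares of 1/12 among Beatriz, Soledad, Valentina.
Beatriz is living and takes 1/12.
Soledad is living and takes 1/12.
Valentina is living and takes 1/12.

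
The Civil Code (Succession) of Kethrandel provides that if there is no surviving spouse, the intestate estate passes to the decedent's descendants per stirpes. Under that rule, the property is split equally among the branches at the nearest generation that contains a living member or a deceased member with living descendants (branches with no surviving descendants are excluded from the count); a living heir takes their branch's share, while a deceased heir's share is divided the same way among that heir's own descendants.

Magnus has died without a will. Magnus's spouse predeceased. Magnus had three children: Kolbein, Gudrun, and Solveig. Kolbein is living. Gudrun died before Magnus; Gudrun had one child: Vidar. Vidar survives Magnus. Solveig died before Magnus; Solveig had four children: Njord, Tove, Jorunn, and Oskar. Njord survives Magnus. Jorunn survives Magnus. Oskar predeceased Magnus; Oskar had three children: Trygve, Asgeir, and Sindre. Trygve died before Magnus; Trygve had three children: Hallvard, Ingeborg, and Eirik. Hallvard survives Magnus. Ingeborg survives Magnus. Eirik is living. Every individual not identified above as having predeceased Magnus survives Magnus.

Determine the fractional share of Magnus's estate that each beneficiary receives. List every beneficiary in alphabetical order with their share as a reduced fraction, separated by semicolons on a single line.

Asgeir 1/36; Eirik 1/108; Hallvard 1/108; Ingeborg 1/108; Jorunn 1/12; Kolbein 1/3; Njord 1/12; Sindre 1/36; Tove 1/12; Vidar 1/3

There is no surviving spouse, so the entire estate passes to Magnus's descendants per stirpes.
The estate is divided into 3 equal shares of 1/3 among Kolbein, Gudrun, Solveig.
Kolbein is living and takes 1/3.
Gudrun predeceased; the 1/3 allotted to Gudrun's branch passes to Gudrun's issue by representation.
Vidar is the sole taker at this level and receives the full 1/3.
Solveig predeceased; the 1/3 allotted to Solveig's branch passes to Solveig's issue by representation.
The 1/3 is divided into 4 equal shares of 1/12 among Njord, Tove, Jorunn, Oskar.
Njord is living and takes 1/12.
Tove is living and takes 1/12.
Jorunn is living and takes 1/12.
Oskar predeceased; the 1/12 allotted to Oskar's branch passes to Oskar's issue by representation.
The 1/12 is divided into 3 equal shares of 1/36 among Trygve, Asgeir, Sindre.
Trygve predeceased; the 1/36 allotted to Trygve's branch passes to Trygve's issue by representation.
The 1/36 is divided into 3 equal shares of 1/108 among Hallvard, Ingeborg, Eirik.
Hallvard is living and takes 1/108.
Ingeborg is living and takes 1/108.
Eirik is living and takes 1/108.
Asgeir is living and takes 1/36.
Sindre is living and takes 1/36.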